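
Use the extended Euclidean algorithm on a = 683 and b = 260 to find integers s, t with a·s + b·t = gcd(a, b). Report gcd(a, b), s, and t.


Euclidean algorithm on (683, 260) — divide until remainder is 0:
  683 = 2 · 260 + 163
  260 = 1 · 163 + 97
  163 = 1 · 97 + 66
  97 = 1 · 66 + 31
  66 = 2 · 31 + 4
  31 = 7 · 4 + 3
  4 = 1 · 3 + 1
  3 = 3 · 1 + 0
gcd(683, 260) = 1.
Track Bezout coefficients alongside the remainders: start with r₀ = 683 = a·1 + b·0 (s = 1, t = 0) and r₁ = 260 = a·0 + b·1 (s = 0, t = 1); each new remainder r_{k+1} = r_{k-1} − q_k·r_k inherits s_{k+1} = s_{k-1} − q_k·s_k, t_{k+1} = t_{k-1} − q_k·t_k, so r_k = a·s_k + b·t_k at every step:
  q = 2: r = 163, s = 1 − 2·0 = 1, t = 0 − 2·1 = -2  (check: 683·1 + 260·(-2) = 163)
  q = 1: r = 97, s = 0 − 1·1 = -1, t = 1 − 1·(-2) = 3  (check: 683·(-1) + 260·3 = 97)
  q = 1: r = 66, s = 1 − 1·(-1) = 2, t = -2 − 1·3 = -5  (check: 683·2 + 260·(-5) = 66)
  q = 1: r = 31, s = -1 − 1·2 = -3, t = 3 − 1·(-5) = 8  (check: 683·(-3) + 260·8 = 31)
  q = 2: r = 4, s = 2 − 2·(-3) = 8, t = -5 − 2·8 = -21  (check: 683·8 + 260·(-21) = 4)
  q = 7: r = 3, s = -3 − 7·8 = -59, t = 8 − 7·(-21) = 155  (check: 683·(-59) + 260·155 = 3)
  q = 1: r = 1, s = 8 − 1·(-59) = 67, t = -21 − 1·155 = -176  (check: 683·67 + 260·(-176) = 1)
The row with r = 1 (the gcd) gives the Bezout coefficients s = 67, t = -176.
Result: 683 · (67) + 260 · (-176) = 1.

gcd(683, 260) = 1; s = 67, t = -176 (check: 683·67 + 260·(-176) = 1).


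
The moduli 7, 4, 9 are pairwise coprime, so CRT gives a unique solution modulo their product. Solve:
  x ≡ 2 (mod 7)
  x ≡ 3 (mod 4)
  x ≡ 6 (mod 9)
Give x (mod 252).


Moduli 7, 4, 9 are pairwise coprime; by CRT there is a unique solution modulo M = 7 · 4 · 9 = 252.
Solve pairwise, accumulating the modulus:
  Start with x ≡ 2 (mod 7).
  Combine with x ≡ 3 (mod 4): since gcd(7, 4) = 1, we get a unique residue mod 28.
    Write x = 2 + 7·t and substitute into x ≡ 3 (mod 4): 7·t ≡ 3 − 2 = 1 (mod 4).
    Reduce coefficients mod 4: 3·t ≡ 1 (mod 4).
    The inverse of 3 mod 4 is 3 (since 3·3 = 9 = 2·4 + 1), so t ≡ 3·1 = 3 ≡ 3 (mod 4).
    Then x = 2 + 7·3 = 23, valid modulo lcm(7, 4) = 28: x ≡ 23 (mod 28).
  Combine with x ≡ 6 (mod 9): since gcd(28, 9) = 1, we get a unique residue mod 252.
    Write x = 23 + 28·t and substitute into x ≡ 6 (mod 9): 28·t ≡ 6 − 23 = -17 (mod 9).
    Reduce coefficients mod 9: 1·t ≡ 1 (mod 9).
    So t ≡ 1 (mod 9).
    Then x = 23 + 28·1 = 51, valid modulo lcm(28, 9) = 252: x ≡ 51 (mod 252).
Verify: 51 mod 7 = 2 ✓, 51 mod 4 = 3 ✓, 51 mod 9 = 6 ✓.

x ≡ 51 (mod 252).


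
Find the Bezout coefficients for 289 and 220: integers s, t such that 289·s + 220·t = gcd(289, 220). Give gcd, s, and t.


Euclidean algorithm on (289, 220) — divide until remainder is 0:
  289 = 1 · 220 + 69
  220 = 3 · 69 + 13
  69 = 5 · 13 + 4
  13 = 3 · 4 + 1
  4 = 4 · 1 + 0
gcd(289, 220) = 1.
Track Bezout coefficients alongside the remainders: start with r₀ = 289 = a·1 + b·0 (s = 1, t = 0) and r₁ = 220 = a·0 + b·1 (s = 0, t = 1); each new remainder r_{k+1} = r_{k-1} − q_k·r_k inherits s_{k+1} = s_{k-1} − q_k·s_k, t_{k+1} = t_{k-1} − q_k·t_k, so r_k = a·s_k + b·t_k at every step:
  q = 1: r = 69, s = 1 − 1·0 = 1, t = 0 − 1·1 = -1  (check: 289·1 + 220·(-1) = 69)
  q = 3: r = 13, s = 0 − 3·1 = -3, t = 1 − 3·(-1) = 4  (check: 289·(-3) + 220·4 = 13)
  q = 5: r = 4, s = 1 − 5·(-3) = 16, t = -1 − 5·4 = -21  (check: 289·16 + 220·(-21) = 4)
  q = 3: r = 1, s = -3 − 3·16 = -51, t = 4 − 3·(-21) = 67  (check: 289·(-51) + 220·67 = 1)
The row with r = 1 (the gcd) gives the Bezout coefficients s = -51, t = 67.
Result: 289 · (-51) + 220 · (67) = 1.

gcd(289, 220) = 1; s = -51, t = 67 (check: 289·(-51) + 220·67 = 1).


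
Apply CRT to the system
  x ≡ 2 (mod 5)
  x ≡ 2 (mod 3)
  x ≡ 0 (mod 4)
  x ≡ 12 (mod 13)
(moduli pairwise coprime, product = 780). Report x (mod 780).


Product of moduli M = 5 · 3 · 4 · 13 = 780.
Merge one congruence at a time:
  Start: x ≡ 2 (mod 5).
  Combine with x ≡ 2 (mod 3); new modulus lcm = 15.
    Write x = 2 + 5·t and substitute into x ≡ 2 (mod 3): 5·t ≡ 2 − 2 = 0 (mod 3).
    Reduce coefficients mod 3: 2·t ≡ 0 (mod 3).
    The inverse of 2 mod 3 is 2 (since 2·2 = 4 = 1·3 + 1), so t ≡ 2·0 = 0 ≡ 0 (mod 3).
    Then x = 2 + 5·0 = 2, valid modulo lcm(5, 3) = 15: x ≡ 2 (mod 15).
  Combine with x ≡ 0 (mod 4); new modulus lcm = 60.
    Write x = 2 + 15·t and substitute into x ≡ 0 (mod 4): 15·t ≡ 0 − 2 = -2 (mod 4).
    Reduce coefficients mod 4: 3·t ≡ 2 (mod 4).
    The inverse of 3 mod 4 is 3 (since 3·3 = 9 = 2·4 + 1), so t ≡ 3·2 = 6 ≡ 2 (mod 4).
    Then x = 2 + 15·2 = 32, valid modulo lcm(15, 4) = 60: x ≡ 32 (mod 60).
  Combine with x ≡ 12 (mod 13); new modulus lcm = 780.
    Write x = 32 + 60·t and substitute into x ≡ 12 (mod 13): 60·t ≡ 12 − 32 = -20 (mod 13).
    Reduce coefficients mod 13: 8·t ≡ 6 (mod 13).
    The inverse of 8 mod 13 is 5 (since 8·5 = 40 = 3·13 + 1), so t ≡ 5·6 = 30 ≡ 4 (mod 13).
    Then x = 32 + 60·4 = 272, valid modulo lcm(60, 13) = 780: x ≡ 272 (mod 780).
Verify against each original: 272 mod 5 = 2, 272 mod 3 = 2, 272 mod 4 = 0, 272 mod 13 = 12.

x ≡ 272 (mod 780).


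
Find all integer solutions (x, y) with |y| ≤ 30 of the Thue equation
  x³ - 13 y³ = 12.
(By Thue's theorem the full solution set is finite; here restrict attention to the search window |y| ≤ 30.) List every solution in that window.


The equation is x³ - 13y³ = 12. For fixed y, x³ = 13·y³ + 12, so a solution requires the RHS to be a perfect cube.
Strategy: iterate y from -30 to 30, compute RHS = 13·y³ + 12, and check whether it is a (positive or negative) perfect cube.
Check small values of y:
  y = 0: RHS = 12 is not a perfect cube.
  y = 1: RHS = 25 is not a perfect cube.
  y = -1: RHS = -1 = (-1)³ ⇒ x = -1 works.
  y = 2: RHS = 116 is not a perfect cube.
  y = -2: RHS = -92 is not a perfect cube.
  y = 3: RHS = 363 is not a perfect cube.
  y = -3: RHS = -339 is not a perfect cube.
Continuing the search up to |y| = 30 finds no further solutions beyond those listed.
Collected solutions: (-1, -1).

Solutions (with |y| ≤ 30): (-1, -1).


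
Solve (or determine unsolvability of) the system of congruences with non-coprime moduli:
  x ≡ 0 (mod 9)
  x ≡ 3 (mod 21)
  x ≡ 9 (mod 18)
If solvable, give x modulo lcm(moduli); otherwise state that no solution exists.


Moduli 9, 21, 18 are not pairwise coprime, so CRT works modulo lcm(m_i) when all pairwise compatibility conditions hold.
Pairwise compatibility: gcd(m_i, m_j) must divide a_i - a_j for every pair.
Merge one congruence at a time:
  Start: x ≡ 0 (mod 9).
  Combine with x ≡ 3 (mod 21): gcd(9, 21) = 3; 3 - 0 = 3, which IS divisible by 3, so compatible.
    Write x = 0 + 9·t and substitute into x ≡ 3 (mod 21): 9·t ≡ 3 − 0 = 3 (mod 21).
    Divide the congruence (and modulus) by g = 3: 3·t ≡ 1 (mod 7).
    The inverse of 3 mod 7 is 5 (since 3·5 = 15 = 2·7 + 1), so t ≡ 5·1 = 5 ≡ 5 (mod 7).
    Then x = 0 + 9·5 = 45, valid modulo lcm(9, 21) = 63: x ≡ 45 (mod 63).
  Combine with x ≡ 9 (mod 18): gcd(63, 18) = 9; 9 - 45 = -36, which IS divisible by 9, so compatible.
    Write x = 45 + 63·t and substitute into x ≡ 9 (mod 18): 63·t ≡ 9 − 45 = -36 (mod 18).
    Divide the congruence (and modulus) by g = 9: 7·t ≡ -4 (mod 2).
    Reduce coefficients mod 2: 1·t ≡ 0 (mod 2).
    So t ≡ 0 (mod 2).
    Then x = 45 + 63·0 = 45, valid modulo lcm(63, 18) = 126: x ≡ 45 (mod 126).
Verify: 45 mod 9 = 0, 45 mod 21 = 3, 45 mod 18 = 9.

x ≡ 45 (mod 126).


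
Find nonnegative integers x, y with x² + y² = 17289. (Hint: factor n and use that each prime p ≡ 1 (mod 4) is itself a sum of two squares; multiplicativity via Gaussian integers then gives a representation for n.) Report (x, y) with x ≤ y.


Step 1: Factor n = 17289 = 3^2 · 17 · 113.
Step 2: Check the mod-4 condition on each prime factor: 3 ≡ 3 (mod 4), exponent 2 (must be even); 17 ≡ 1 (mod 4), exponent 1; 113 ≡ 1 (mod 4), exponent 1.
All primes ≡ 3 (mod 4) appear to even exponent (or don't appear), so by the two-squares theorem n IS expressible as a sum of two squares.
Step 3: Build a representation. Group n = k² · m with k = 3 and m = 17 · 113 = 1921 (a product of primes ≡ 1 (mod 4)); a representation of m scales to one of n via (k·x)² + (k·y)² = k²(x² + y²). Each prime p ≡ 1 (mod 4) is itself a sum of two squares; find a² by testing p − a² for a perfect square:
  17: 17 − 1² = 16 = 4² ⇒ 17 = 1² + 4².
  113: 113 − 1² = 112, 113 − 2² = 109, 113 − 3² = 104, 113 − 4² = 97, 113 − 5² = 88, 113 − 6² = 77, 113 − 7² = 64 = 8² ⇒ 113 = 7² + 8².
  Combine using the Brahmagupta–Fibonacci identity (a² + b²)(c² + d²) = (ac − bd)² + (ad + bc)² = (ac + bd)² + (ad − bc)²:
  17 · 113 = 1921: from (1² + 4²)(7² + 8²), take (1·7 − 4·8, 1·8 + 4·7) = (7 − 32, 8 + 28) = (-25, 36); dropping signs (only squares matter) gives (25, 36); check 25² + 36² = 625 + 1296 = 1921 ✓.
  Scale by k = 3: (3·25, 3·36) = (75, 108).
Step 4: Order so x ≤ y and verify: 75² + 108² = 5625 + 11664 = 17289 = n. ✓

n = 17289 = 75² + 108² (one valid representation with x ≤ y).


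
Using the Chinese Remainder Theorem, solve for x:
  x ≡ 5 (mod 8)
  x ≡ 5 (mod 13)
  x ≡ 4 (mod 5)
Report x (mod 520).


Moduli 8, 13, 5 are pairwise coprime; by CRT there is a unique solution modulo M = 8 · 13 · 5 = 520.
Solve pairwise, accumulating the modulus:
  Start with x ≡ 5 (mod 8).
  Combine with x ≡ 5 (mod 13): since gcd(8, 13) = 1, we get a unique residue mod 104.
    Write x = 5 + 8·t and substitute into x ≡ 5 (mod 13): 8·t ≡ 5 − 5 = 0 (mod 13).
    The inverse of 8 mod 13 is 5 (since 8·5 = 40 = 3·13 + 1), so t ≡ 5·0 = 0 ≡ 0 (mod 13).
    Then x = 5 + 8·0 = 5, valid modulo lcm(8, 13) = 104: x ≡ 5 (mod 104).
  Combine with x ≡ 4 (mod 5): since gcd(104, 5) = 1, we get a unique residue mod 520.
    Write x = 5 + 104·t and substitute into x ≡ 4 (mod 5): 104·t ≡ 4 − 5 = -1 (mod 5).
    Reduce coefficients mod 5: 4·t ≡ 4 (mod 5).
    The inverse of 4 mod 5 is 4 (since 4·4 = 16 = 3·5 + 1), so t ≡ 4·4 = 16 ≡ 1 (mod 5).
    Then x = 5 + 104·1 = 109, valid modulo lcm(104, 5) = 520: x ≡ 109 (mod 520).
Verify: 109 mod 8 = 5 ✓, 109 mod 13 = 5 ✓, 109 mod 5 = 4 ✓.

x ≡ 109 (mod 520).


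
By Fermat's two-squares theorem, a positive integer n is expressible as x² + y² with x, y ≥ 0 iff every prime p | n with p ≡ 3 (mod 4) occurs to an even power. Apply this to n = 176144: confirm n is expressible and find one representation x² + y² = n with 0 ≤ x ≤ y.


Step 1: Factor n = 176144 = 2^4 · 101 · 109.
Step 2: Check the mod-4 condition on each prime factor: 2 = 2 (special); 101 ≡ 1 (mod 4), exponent 1; 109 ≡ 1 (mod 4), exponent 1.
All primes ≡ 3 (mod 4) appear to even exponent (or don't appear), so by the two-squares theorem n IS expressible as a sum of two squares.
Step 3: Build a representation. Group n = k² · m with k = 4 and m = 101 · 109 = 11009 (a product of primes ≡ 1 (mod 4)); a representation of m scales to one of n via (k·x)² + (k·y)² = k²(x² + y²). Each prime p ≡ 1 (mod 4) is itself a sum of two squares; find a² by testing p − a² for a perfect square:
  101: 101 − 1² = 100 = 10² ⇒ 101 = 1² + 10².
  109: 109 − 1² = 108, 109 − 2² = 105, 109 − 3² = 100 = 10² ⇒ 109 = 3² + 10².
  Combine using the Brahmagupta–Fibonacci identity (a² + b²)(c² + d²) = (ac − bd)² + (ad + bc)² = (ac + bd)² + (ad − bc)²:
  101 · 109 = 11009: from (1² + 10²)(3² + 10²), take (1·3 − 10·10, 1·10 + 10·3) = (3 − 100, 10 + 30) = (-97, 40); dropping signs (only squares matter) gives (97, 40); check 97² + 40² = 9409 + 1600 = 11009 ✓.
  Scale by k = 4: (4·97, 4·40) = (388, 160).
Step 4: Order so x ≤ y and verify: 160² + 388² = 25600 + 150544 = 176144 = n. ✓

n = 176144 = 160² + 388² (one valid representation with x ≤ y).


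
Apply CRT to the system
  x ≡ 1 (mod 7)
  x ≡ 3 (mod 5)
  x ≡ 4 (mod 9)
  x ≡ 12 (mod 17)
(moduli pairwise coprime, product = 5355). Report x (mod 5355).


Product of moduli M = 7 · 5 · 9 · 17 = 5355.
Merge one congruence at a time:
  Start: x ≡ 1 (mod 7).
  Combine with x ≡ 3 (mod 5); new modulus lcm = 35.
    Write x = 1 + 7·t and substitute into x ≡ 3 (mod 5): 7·t ≡ 3 − 1 = 2 (mod 5).
    Reduce coefficients mod 5: 2·t ≡ 2 (mod 5).
    The inverse of 2 mod 5 is 3 (since 2·3 = 6 = 1·5 + 1), so t ≡ 3·2 = 6 ≡ 1 (mod 5).
    Then x = 1 + 7·1 = 8, valid modulo lcm(7, 5) = 35: x ≡ 8 (mod 35).
  Combine with x ≡ 4 (mod 9); new modulus lcm = 315.
    Write x = 8 + 35·t and substitute into x ≡ 4 (mod 9): 35·t ≡ 4 − 8 = -4 (mod 9).
    Reduce coefficients mod 9: 8·t ≡ 5 (mod 9).
    The inverse of 8 mod 9 is 8 (since 8·8 = 64 = 7·9 + 1), so t ≡ 8·5 = 40 ≡ 4 (mod 9).
    Then x = 8 + 35·4 = 148, valid modulo lcm(35, 9) = 315: x ≡ 148 (mod 315).
  Combine with x ≡ 12 (mod 17); new modulus lcm = 5355.
    Write x = 148 + 315·t and substitute into x ≡ 12 (mod 17): 315·t ≡ 12 − 148 = -136 (mod 17).
    Reduce coefficients mod 17: 9·t ≡ 0 (mod 17).
    The inverse of 9 mod 17 is 2 (since 9·2 = 18 = 1·17 + 1), so t ≡ 2·0 = 0 ≡ 0 (mod 17).
    Then x = 148 + 315·0 = 148, valid modulo lcm(315, 17) = 5355: x ≡ 148 (mod 5355).
Verify against each original: 148 mod 7 = 1, 148 mod 5 = 3, 148 mod 9 = 4, 148 mod 17 = 12.

x ≡ 148 (mod 5355).


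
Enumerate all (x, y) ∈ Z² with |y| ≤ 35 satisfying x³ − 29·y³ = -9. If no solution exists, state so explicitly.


The equation is x³ - 29y³ = -9. For fixed y, x³ = 29·y³ − 9, so a solution requires the RHS to be a perfect cube.
Strategy: iterate y from -35 to 35, compute RHS = 29·y³ − 9, and check whether it is a (positive or negative) perfect cube.
Check small values of y:
  y = 0: RHS = -9 is not a perfect cube.
  y = 1: RHS = 20 is not a perfect cube.
  y = -1: RHS = -38 is not a perfect cube.
  y = 2: RHS = 223 is not a perfect cube.
  y = -2: RHS = -241 is not a perfect cube.
  y = 3: RHS = 774 is not a perfect cube.
  y = -3: RHS = -792 is not a perfect cube.
Continuing the search up to |y| = 35 finds no solutions either.
No (x, y) in the scanned range satisfies the equation.

No integer solutions with |y| ≤ 35.


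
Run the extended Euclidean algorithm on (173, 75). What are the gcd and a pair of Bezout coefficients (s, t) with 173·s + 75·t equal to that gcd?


Euclidean algorithm on (173, 75) — divide until remainder is 0:
  173 = 2 · 75 + 23
  75 = 3 · 23 + 6
  23 = 3 · 6 + 5
  6 = 1 · 5 + 1
  5 = 5 · 1 + 0
gcd(173, 75) = 1.
Track Bezout coefficients alongside the remainders: start with r₀ = 173 = a·1 + b·0 (s = 1, t = 0) and r₁ = 75 = a·0 + b·1 (s = 0, t = 1); each new remainder r_{k+1} = r_{k-1} − q_k·r_k inherits s_{k+1} = s_{k-1} − q_k·s_k, t_{k+1} = t_{k-1} − q_k·t_k, so r_k = a·s_k + b·t_k at every step:
  q = 2: r = 23, s = 1 − 2·0 = 1, t = 0 − 2·1 = -2  (check: 173·1 + 75·(-2) = 23)
  q = 3: r = 6, s = 0 − 3·1 = -3, t = 1 − 3·(-2) = 7  (check: 173·(-3) + 75·7 = 6)
  q = 3: r = 5, s = 1 − 3·(-3) = 10, t = -2 − 3·7 = -23  (check: 173·10 + 75·(-23) = 5)
  q = 1: r = 1, s = -3 − 1·10 = -13, t = 7 − 1·(-23) = 30  (check: 173·(-13) + 75·30 = 1)
The row with r = 1 (the gcd) gives the Bezout coefficients s = -13, t = 30.
Result: 173 · (-13) + 75 · (30) = 1.

gcd(173, 75) = 1; s = -13, t = 30 (check: 173·(-13) + 75·30 = 1).


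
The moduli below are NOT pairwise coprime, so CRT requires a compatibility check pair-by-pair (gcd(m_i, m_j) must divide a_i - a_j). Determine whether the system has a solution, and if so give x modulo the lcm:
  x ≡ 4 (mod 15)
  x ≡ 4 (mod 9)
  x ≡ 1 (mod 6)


Moduli 15, 9, 6 are not pairwise coprime, so CRT works modulo lcm(m_i) when all pairwise compatibility conditions hold.
Pairwise compatibility: gcd(m_i, m_j) must divide a_i - a_j for every pair.
Merge one congruence at a time:
  Start: x ≡ 4 (mod 15).
  Combine with x ≡ 4 (mod 9): gcd(15, 9) = 3; 4 - 4 = 0, which IS divisible by 3, so compatible.
    Write x = 4 + 15·t and substitute into x ≡ 4 (mod 9): 15·t ≡ 4 − 4 = 0 (mod 9).
    Divide the congruence (and modulus) by g = 3: 5·t ≡ 0 (mod 3).
    Reduce coefficients mod 3: 2·t ≡ 0 (mod 3).
    The inverse of 2 mod 3 is 2 (since 2·2 = 4 = 1·3 + 1), so t ≡ 2·0 = 0 ≡ 0 (mod 3).
    Then x = 4 + 15·0 = 4, valid modulo lcm(15, 9) = 45: x ≡ 4 (mod 45).
  Combine with x ≡ 1 (mod 6): gcd(45, 6) = 3; 1 - 4 = -3, which IS divisible by 3, so compatible.
    Write x = 4 + 45·t and substitute into x ≡ 1 (mod 6): 45·t ≡ 1 − 4 = -3 (mod 6).
    Divide the congruence (and modulus) by g = 3: 15·t ≡ -1 (mod 2).
    Reduce coefficients mod 2: 1·t ≡ 1 (mod 2).
    So t ≡ 1 (mod 2).
    Then x = 4 + 45·1 = 49, valid modulo lcm(45, 6) = 90: x ≡ 49 (mod 90).
Verify: 49 mod 15 = 4, 49 mod 9 = 4, 49 mod 6 = 1.

x ≡ 49 (mod 90).


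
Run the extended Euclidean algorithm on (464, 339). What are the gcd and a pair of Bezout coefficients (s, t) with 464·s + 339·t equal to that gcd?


Euclidean algorithm on (464, 339) — divide until remainder is 0:
  464 = 1 · 339 + 125
  339 = 2 · 125 + 89
  125 = 1 · 89 + 36
  89 = 2 · 36 + 17
  36 = 2 · 17 + 2
  17 = 8 · 2 + 1
  2 = 2 · 1 + 0
gcd(464, 339) = 1.
Track Bezout coefficients alongside the remainders: start with r₀ = 464 = a·1 + b·0 (s = 1, t = 0) and r₁ = 339 = a·0 + b·1 (s = 0, t = 1); each new remainder r_{k+1} = r_{k-1} − q_k·r_k inherits s_{k+1} = s_{k-1} − q_k·s_k, t_{k+1} = t_{k-1} − q_k·t_k, so r_k = a·s_k + b·t_k at every step:
  q = 1: r = 125, s = 1 − 1·0 = 1, t = 0 − 1·1 = -1  (check: 464·1 + 339·(-1) = 125)
  q = 2: r = 89, s = 0 − 2·1 = -2, t = 1 − 2·(-1) = 3  (check: 464·(-2) + 339·3 = 89)
  q = 1: r = 36, s = 1 − 1·(-2) = 3, t = -1 − 1·3 = -4  (check: 464·3 + 339·(-4) = 36)
  q = 2: r = 17, s = -2 − 2·3 = -8, t = 3 − 2·(-4) = 11  (check: 464·(-8) + 339·11 = 17)
  q = 2: r = 2, s = 3 − 2·(-8) = 19, t = -4 − 2·11 = -26  (check: 464·19 + 339·(-26) = 2)
  q = 8: r = 1, s = -8 − 8·19 = -160, t = 11 − 8·(-26) = 219  (check: 464·(-160) + 339·219 = 1)
The row with r = 1 (the gcd) gives the Bezout coefficients s = -160, t = 219.
Result: 464 · (-160) + 339 · (219) = 1.

gcd(464, 339) = 1; s = -160, t = 219 (check: 464·(-160) + 339·219 = 1).


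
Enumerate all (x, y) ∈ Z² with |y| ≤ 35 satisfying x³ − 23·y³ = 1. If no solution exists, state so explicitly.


The equation is x³ - 23y³ = 1. For fixed y, x³ = 23·y³ + 1, so a solution requires the RHS to be a perfect cube.
Strategy: iterate y from -35 to 35, compute RHS = 23·y³ + 1, and check whether it is a (positive or negative) perfect cube.
Check small values of y:
  y = 0: RHS = 1 = (1)³ ⇒ x = 1 works.
  y = 1: RHS = 24 is not a perfect cube.
  y = -1: RHS = -22 is not a perfect cube.
  y = 2: RHS = 185 is not a perfect cube.
  y = -2: RHS = -183 is not a perfect cube.
  y = 3: RHS = 622 is not a perfect cube.
  y = -3: RHS = -620 is not a perfect cube.
Continuing the search up to |y| = 35 finds no further solutions beyond those listed.
Collected solutions: (1, 0).

Solutions (with |y| ≤ 35): (1, 0).


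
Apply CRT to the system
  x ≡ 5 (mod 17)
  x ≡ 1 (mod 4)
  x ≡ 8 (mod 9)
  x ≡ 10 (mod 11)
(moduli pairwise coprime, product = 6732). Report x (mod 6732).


Product of moduli M = 17 · 4 · 9 · 11 = 6732.
Merge one congruence at a time:
  Start: x ≡ 5 (mod 17).
  Combine with x ≡ 1 (mod 4); new modulus lcm = 68.
    Write x = 5 + 17·t and substitute into x ≡ 1 (mod 4): 17·t ≡ 1 − 5 = -4 (mod 4).
    Reduce coefficients mod 4: 1·t ≡ 0 (mod 4).
    So t ≡ 0 (mod 4).
    Then x = 5 + 17·0 = 5, valid modulo lcm(17, 4) = 68: x ≡ 5 (mod 68).
  Combine with x ≡ 8 (mod 9); new modulus lcm = 612.
    Write x = 5 + 68·t and substitute into x ≡ 8 (mod 9): 68·t ≡ 8 − 5 = 3 (mod 9).
    Reduce coefficients mod 9: 5·t ≡ 3 (mod 9).
    The inverse of 5 mod 9 is 2 (since 5·2 = 10 = 1·9 + 1), so t ≡ 2·3 = 6 ≡ 6 (mod 9).
    Then x = 5 + 68·6 = 413, valid modulo lcm(68, 9) = 612: x ≡ 413 (mod 612).
  Combine with x ≡ 10 (mod 11); new modulus lcm = 6732.
    Write x = 413 + 612·t and substitute into x ≡ 10 (mod 11): 612·t ≡ 10 − 413 = -403 (mod 11).
    Reduce coefficients mod 11: 7·t ≡ 4 (mod 11).
    The inverse of 7 mod 11 is 8 (since 7·8 = 56 = 5·11 + 1), so t ≡ 8·4 = 32 ≡ 10 (mod 11).
    Then x = 413 + 612·10 = 6533, valid modulo lcm(612, 11) = 6732: x ≡ 6533 (mod 6732).
Verify against each original: 6533 mod 17 = 5, 6533 mod 4 = 1, 6533 mod 9 = 8, 6533 mod 11 = 10.

x ≡ 6533 (mod 6732).


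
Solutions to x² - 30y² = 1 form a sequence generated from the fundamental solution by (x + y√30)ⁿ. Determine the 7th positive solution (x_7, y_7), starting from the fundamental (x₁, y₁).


Step 1: Find the fundamental solution (x₁, y₁) of x² - 30y² = 1.
  Expand √30 as a continued fraction. a₀ = ⌊√30⌋ = 5; iterate m_{k+1} = d_k·a_k − m_k, d_{k+1} = (30 − m_{k+1}²)/d_k, a_{k+1} = ⌊(a₀ + m_{k+1})/d_{k+1}⌋ (starting m₀ = 0, d₀ = 1), with convergents p_k = a_k·p_{k-1} + p_{k-2}, q_k = a_k·q_{k-1} + q_{k-2} (p₋₁ = 1, q₋₁ = 0):
  k = 0: a₀ = 5; p₀/q₀ = 5/1; p₀² − 30·q₀² = 25 − 30 = -5.
  k = 1: m = 5, d = 5, a = ⌊(5 + 5)/5⌋ = 2; p/q = (2·5 + 1)/(2·1 + 0) = 11/2; p² − 30·q² = 121 − 120 = 1.
  The first convergent with p² − 30·q² = 1 gives the fundamental solution (x₁, y₁) = (11, 2).
Step 2: Apply the recurrence (x_{n+1}, y_{n+1}) = (x₁x_n + 30y₁y_n, x₁y_n + y₁x_n) repeatedly.
  From (x_1, y_1) = (11, 2): x_2 = 11·11 + 30·2·2 = 241; y_2 = 11·2 + 2·11 = 44.
  From (x_2, y_2) = (241, 44): x_3 = 11·241 + 30·2·44 = 5291; y_3 = 11·44 + 2·241 = 966.
  From (x_3, y_3) = (5291, 966): x_4 = 11·5291 + 30·2·966 = 116161; y_4 = 11·966 + 2·5291 = 21208.
  From (x_4, y_4) = (116161, 21208): x_5 = 11·116161 + 30·2·21208 = 2550251; y_5 = 11·21208 + 2·116161 = 465610.
  From (x_5, y_5) = (2550251, 465610): x_6 = 11·2550251 + 30·2·465610 = 55989361; y_6 = 11·465610 + 2·2550251 = 10222212.
  From (x_6, y_6) = (55989361, 10222212): x_7 = 11·55989361 + 30·2·10222212 = 1229215691; y_7 = 11·10222212 + 2·55989361 = 224423054.
Step 3: Verify x_7² - 30·y_7² = 1510971215000607481 - 1510971215000607480 = 1 (should be 1). ✓

(x_1, y_1) = (11, 2); (x_7, y_7) = (1229215691, 224423054).


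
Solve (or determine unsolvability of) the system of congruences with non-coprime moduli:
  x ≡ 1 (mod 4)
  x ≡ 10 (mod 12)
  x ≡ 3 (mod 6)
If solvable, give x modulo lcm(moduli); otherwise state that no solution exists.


Moduli 4, 12, 6 are not pairwise coprime, so CRT works modulo lcm(m_i) when all pairwise compatibility conditions hold.
Pairwise compatibility: gcd(m_i, m_j) must divide a_i - a_j for every pair.
Merge one congruence at a time:
  Start: x ≡ 1 (mod 4).
  Combine with x ≡ 10 (mod 12): gcd(4, 12) = 4, and 10 - 1 = 9 is NOT divisible by 4.
    ⇒ system is inconsistent (no integer solution).

No solution (the system is inconsistent).


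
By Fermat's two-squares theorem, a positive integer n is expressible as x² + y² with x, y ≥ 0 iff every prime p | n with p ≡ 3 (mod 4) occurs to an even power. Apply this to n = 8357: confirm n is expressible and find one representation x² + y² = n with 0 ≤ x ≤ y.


Step 1: Factor n = 8357 = 61 · 137.
Step 2: Check the mod-4 condition on each prime factor: 61 ≡ 1 (mod 4), exponent 1; 137 ≡ 1 (mod 4), exponent 1.
All primes ≡ 3 (mod 4) appear to even exponent (or don't appear), so by the two-squares theorem n IS expressible as a sum of two squares.
Step 3: Build a representation. Here n = 61 · 137 is a product of primes ≡ 1 (mod 4). Each prime p ≡ 1 (mod 4) is itself a sum of two squares; find a² by testing p − a² for a perfect square:
  61: 61 − 1² = 60, 61 − 2² = 57, 61 − 3² = 52, 61 − 4² = 45, 61 − 5² = 36 = 6² ⇒ 61 = 5² + 6².
  137: 137 − 1² = 136, 137 − 2² = 133, 137 − 3² = 128, 137 − 4² = 121 = 11² ⇒ 137 = 4² + 11².
  Combine using the Brahmagupta–Fibonacci identity (a² + b²)(c² + d²) = (ac − bd)² + (ad + bc)² = (ac + bd)² + (ad − bc)²:
  61 · 137 = 8357: from (5² + 6²)(4² + 11²), take (5·4 − 6·11, 5·11 + 6·4) = (20 − 66, 55 + 24) = (-46, 79); dropping signs (only squares matter) gives (46, 79); check 46² + 79² = 2116 + 6241 = 8357 ✓.
Step 4: Order so x ≤ y and verify: 46² + 79² = 2116 + 6241 = 8357 = n. ✓

n = 8357 = 46² + 79² (one valid representation with x ≤ y).


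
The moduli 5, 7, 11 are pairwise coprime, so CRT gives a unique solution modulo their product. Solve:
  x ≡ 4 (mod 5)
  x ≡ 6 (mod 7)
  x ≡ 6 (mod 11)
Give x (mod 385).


Moduli 5, 7, 11 are pairwise coprime; by CRT there is a unique solution modulo M = 5 · 7 · 11 = 385.
Solve pairwise, accumulating the modulus:
  Start with x ≡ 4 (mod 5).
  Combine with x ≡ 6 (mod 7): since gcd(5, 7) = 1, we get a unique residue mod 35.
    Write x = 4 + 5·t and substitute into x ≡ 6 (mod 7): 5·t ≡ 6 − 4 = 2 (mod 7).
    The inverse of 5 mod 7 is 3 (since 5·3 = 15 = 2·7 + 1), so t ≡ 3·2 = 6 ≡ 6 (mod 7).
    Then x = 4 + 5·6 = 34, valid modulo lcm(5, 7) = 35: x ≡ 34 (mod 35).
  Combine with x ≡ 6 (mod 11): since gcd(35, 11) = 1, we get a unique residue mod 385.
    Write x = 34 + 35·t and substitute into x ≡ 6 (mod 11): 35·t ≡ 6 − 34 = -28 (mod 11).
    Reduce coefficients mod 11: 2·t ≡ 5 (mod 11).
    The inverse of 2 mod 11 is 6 (since 2·6 = 12 = 1·11 + 1), so t ≡ 6·5 = 30 ≡ 8 (mod 11).
    Then x = 34 + 35·8 = 314, valid modulo lcm(35, 11) = 385: x ≡ 314 (mod 385).
Verify: 314 mod 5 = 4 ✓, 314 mod 7 = 6 ✓, 314 mod 11 = 6 ✓.

x ≡ 314 (mod 385).


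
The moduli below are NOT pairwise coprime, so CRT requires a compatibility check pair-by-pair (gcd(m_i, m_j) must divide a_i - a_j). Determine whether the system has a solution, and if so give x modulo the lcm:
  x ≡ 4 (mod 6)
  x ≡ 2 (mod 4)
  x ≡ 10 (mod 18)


Moduli 6, 4, 18 are not pairwise coprime, so CRT works modulo lcm(m_i) when all pairwise compatibility conditions hold.
Pairwise compatibility: gcd(m_i, m_j) must divide a_i - a_j for every pair.
Merge one congruence at a time:
  Start: x ≡ 4 (mod 6).
  Combine with x ≡ 2 (mod 4): gcd(6, 4) = 2; 2 - 4 = -2, which IS divisible by 2, so compatible.
    Write x = 4 + 6·t and substitute into x ≡ 2 (mod 4): 6·t ≡ 2 − 4 = -2 (mod 4).
    Divide the congruence (and modulus) by g = 2: 3·t ≡ -1 (mod 2).
    Reduce coefficients mod 2: 1·t ≡ 1 (mod 2).
    So t ≡ 1 (mod 2).
    Then x = 4 + 6·1 = 10, valid modulo lcm(6, 4) = 12: x ≡ 10 (mod 12).
  Combine with x ≡ 10 (mod 18): gcd(12, 18) = 6; 10 - 10 = 0, which IS divisible by 6, so compatible.
    Write x = 10 + 12·t and substitute into x ≡ 10 (mod 18): 12·t ≡ 10 − 10 = 0 (mod 18).
    Divide the congruence (and modulus) by g = 6: 2·t ≡ 0 (mod 3).
    The inverse of 2 mod 3 is 2 (since 2·2 = 4 = 1·3 + 1), so t ≡ 2·0 = 0 ≡ 0 (mod 3).
    Then x = 10 + 12·0 = 10, valid modulo lcm(12, 18) = 36: x ≡ 10 (mod 36).
Verify: 10 mod 6 = 4, 10 mod 4 = 2, 10 mod 18 = 10.

x ≡ 10 (mod 36).


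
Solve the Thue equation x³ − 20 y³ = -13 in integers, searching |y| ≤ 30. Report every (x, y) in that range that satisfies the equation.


The equation is x³ - 20y³ = -13. For fixed y, x³ = 20·y³ − 13, so a solution requires the RHS to be a perfect cube.
Strategy: iterate y from -30 to 30, compute RHS = 20·y³ − 13, and check whether it is a (positive or negative) perfect cube.
Check small values of y:
  y = 0: RHS = -13 is not a perfect cube.
  y = 1: RHS = 7 is not a perfect cube.
  y = -1: RHS = -33 is not a perfect cube.
  y = 2: RHS = 147 is not a perfect cube.
  y = -2: RHS = -173 is not a perfect cube.
  y = 3: RHS = 527 is not a perfect cube.
  y = -3: RHS = -553 is not a perfect cube.
Continuing the search up to |y| = 30 finds no solutions either.
No (x, y) in the scanned range satisfies the equation.

No integer solutions with |y| ≤ 30.


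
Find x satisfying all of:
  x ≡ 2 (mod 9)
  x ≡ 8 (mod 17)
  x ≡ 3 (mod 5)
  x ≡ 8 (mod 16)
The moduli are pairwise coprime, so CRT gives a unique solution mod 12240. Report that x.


Product of moduli M = 9 · 17 · 5 · 16 = 12240.
Merge one congruence at a time:
  Start: x ≡ 2 (mod 9).
  Combine with x ≡ 8 (mod 17); new modulus lcm = 153.
    Write x = 2 + 9·t and substitute into x ≡ 8 (mod 17): 9·t ≡ 8 − 2 = 6 (mod 17).
    The inverse of 9 mod 17 is 2 (since 9·2 = 18 = 1·17 + 1), so t ≡ 2·6 = 12 ≡ 12 (mod 17).
    Then x = 2 + 9·12 = 110, valid modulo lcm(9, 17) = 153: x ≡ 110 (mod 153).
  Combine with x ≡ 3 (mod 5); new modulus lcm = 765.
    Write x = 110 + 153·t and substitute into x ≡ 3 (mod 5): 153·t ≡ 3 − 110 = -107 (mod 5).
    Reduce coefficients mod 5: 3·t ≡ 3 (mod 5).
    The inverse of 3 mod 5 is 2 (since 3·2 = 6 = 1·5 + 1), so t ≡ 2·3 = 6 ≡ 1 (mod 5).
    Then x = 110 + 153·1 = 263, valid modulo lcm(153, 5) = 765: x ≡ 263 (mod 765).
  Combine with x ≡ 8 (mod 16); new modulus lcm = 12240.
    Write x = 263 + 765·t and substitute into x ≡ 8 (mod 16): 765·t ≡ 8 − 263 = -255 (mod 16).
    Reduce coefficients mod 16: 13·t ≡ 1 (mod 16).
    The inverse of 13 mod 16 is 5 (since 13·5 = 65 = 4·16 + 1), so t ≡ 5·1 = 5 ≡ 5 (mod 16).
    Then x = 263 + 765·5 = 4088, valid modulo lcm(765, 16) = 12240: x ≡ 4088 (mod 12240).
Verify against each original: 4088 mod 9 = 2, 4088 mod 17 = 8, 4088 mod 5 = 3, 4088 mod 16 = 8.

x ≡ 4088 (mod 12240).


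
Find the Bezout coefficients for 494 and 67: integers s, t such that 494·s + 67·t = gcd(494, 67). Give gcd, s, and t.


Euclidean algorithm on (494, 67) — divide until remainder is 0:
  494 = 7 · 67 + 25
  67 = 2 · 25 + 17
  25 = 1 · 17 + 8
  17 = 2 · 8 + 1
  8 = 8 · 1 + 0
gcd(494, 67) = 1.
Track Bezout coefficients alongside the remainders: start with r₀ = 494 = a·1 + b·0 (s = 1, t = 0) and r₁ = 67 = a·0 + b·1 (s = 0, t = 1); each new remainder r_{k+1} = r_{k-1} − q_k·r_k inherits s_{k+1} = s_{k-1} − q_k·s_k, t_{k+1} = t_{k-1} − q_k·t_k, so r_k = a·s_k + b·t_k at every step:
  q = 7: r = 25, s = 1 − 7·0 = 1, t = 0 − 7·1 = -7  (check: 494·1 + 67·(-7) = 25)
  q = 2: r = 17, s = 0 − 2·1 = -2, t = 1 − 2·(-7) = 15  (check: 494·(-2) + 67·15 = 17)
  q = 1: r = 8, s = 1 − 1·(-2) = 3, t = -7 − 1·15 = -22  (check: 494·3 + 67·(-22) = 8)
  q = 2: r = 1, s = -2 − 2·3 = -8, t = 15 − 2·(-22) = 59  (check: 494·(-8) + 67·59 = 1)
The row with r = 1 (the gcd) gives the Bezout coefficients s = -8, t = 59.
Result: 494 · (-8) + 67 · (59) = 1.

gcd(494, 67) = 1; s = -8, t = 59 (check: 494·(-8) + 67·59 = 1).


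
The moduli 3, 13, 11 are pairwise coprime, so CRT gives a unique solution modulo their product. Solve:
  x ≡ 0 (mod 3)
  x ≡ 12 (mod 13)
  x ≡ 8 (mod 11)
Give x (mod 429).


Moduli 3, 13, 11 are pairwise coprime; by CRT there is a unique solution modulo M = 3 · 13 · 11 = 429.
Solve pairwise, accumulating the modulus:
  Start with x ≡ 0 (mod 3).
  Combine with x ≡ 12 (mod 13): since gcd(3, 13) = 1, we get a unique residue mod 39.
    Write x = 0 + 3·t and substitute into x ≡ 12 (mod 13): 3·t ≡ 12 − 0 = 12 (mod 13).
    The inverse of 3 mod 13 is 9 (since 3·9 = 27 = 2·13 + 1), so t ≡ 9·12 = 108 ≡ 4 (mod 13).
    Then x = 0 + 3·4 = 12, valid modulo lcm(3, 13) = 39: x ≡ 12 (mod 39).
  Combine with x ≡ 8 (mod 11): since gcd(39, 11) = 1, we get a unique residue mod 429.
    Write x = 12 + 39·t and substitute into x ≡ 8 (mod 11): 39·t ≡ 8 − 12 = -4 (mod 11).
    Reduce coefficients mod 11: 6·t ≡ 7 (mod 11).
    The inverse of 6 mod 11 is 2 (since 6·2 = 12 = 1·11 + 1), so t ≡ 2·7 = 14 ≡ 3 (mod 11).
    Then x = 12 + 39·3 = 129, valid modulo lcm(39, 11) = 429: x ≡ 129 (mod 429).
Verify: 129 mod 3 = 0 ✓, 129 mod 13 = 12 ✓, 129 mod 11 = 8 ✓.

x ≡ 129 (mod 429).


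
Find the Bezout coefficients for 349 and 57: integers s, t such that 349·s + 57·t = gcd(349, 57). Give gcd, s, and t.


Euclidean algorithm on (349, 57) — divide until remainder is 0:
  349 = 6 · 57 + 7
  57 = 8 · 7 + 1
  7 = 7 · 1 + 0
gcd(349, 57) = 1.
Track Bezout coefficients alongside the remainders: start with r₀ = 349 = a·1 + b·0 (s = 1, t = 0) and r₁ = 57 = a·0 + b·1 (s = 0, t = 1); each new remainder r_{k+1} = r_{k-1} − q_k·r_k inherits s_{k+1} = s_{k-1} − q_k·s_k, t_{k+1} = t_{k-1} − q_k·t_k, so r_k = a·s_k + b·t_k at every step:
  q = 6: r = 7, s = 1 − 6·0 = 1, t = 0 − 6·1 = -6  (check: 349·1 + 57·(-6) = 7)
  q = 8: r = 1, s = 0 − 8·1 = -8, t = 1 − 8·(-6) = 49  (check: 349·(-8) + 57·49 = 1)
The row with r = 1 (the gcd) gives the Bezout coefficients s = -8, t = 49.
Result: 349 · (-8) + 57 · (49) = 1.

gcd(349, 57) = 1; s = -8, t = 49 (check: 349·(-8) + 57·49 = 1).


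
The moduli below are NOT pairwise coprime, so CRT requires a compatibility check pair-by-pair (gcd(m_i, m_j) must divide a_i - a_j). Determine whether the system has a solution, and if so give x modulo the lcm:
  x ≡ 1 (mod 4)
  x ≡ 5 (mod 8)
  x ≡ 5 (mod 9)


Moduli 4, 8, 9 are not pairwise coprime, so CRT works modulo lcm(m_i) when all pairwise compatibility conditions hold.
Pairwise compatibility: gcd(m_i, m_j) must divide a_i - a_j for every pair.
Merge one congruence at a time:
  Start: x ≡ 1 (mod 4).
  Combine with x ≡ 5 (mod 8): gcd(4, 8) = 4; 5 - 1 = 4, which IS divisible by 4, so compatible.
    Write x = 1 + 4·t and substitute into x ≡ 5 (mod 8): 4·t ≡ 5 − 1 = 4 (mod 8).
    Divide the congruence (and modulus) by g = 4: 1·t ≡ 1 (mod 2).
    So t ≡ 1 (mod 2).
    Then x = 1 + 4·1 = 5, valid modulo lcm(4, 8) = 8: x ≡ 5 (mod 8).
  Combine with x ≡ 5 (mod 9): gcd(8, 9) = 1; 5 - 5 = 0, which IS divisible by 1, so compatible.
    Write x = 5 + 8·t and substitute into x ≡ 5 (mod 9): 8·t ≡ 5 − 5 = 0 (mod 9).
    The inverse of 8 mod 9 is 8 (since 8·8 = 64 = 7·9 + 1), so t ≡ 8·0 = 0 ≡ 0 (mod 9).
    Then x = 5 + 8·0 = 5, valid modulo lcm(8, 9) = 72: x ≡ 5 (mod 72).
Verify: 5 mod 4 = 1, 5 mod 8 = 5, 5 mod 9 = 5.

x ≡ 5 (mod 72).


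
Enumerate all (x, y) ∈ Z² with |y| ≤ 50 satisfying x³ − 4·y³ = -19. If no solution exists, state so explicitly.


The equation is x³ - 4y³ = -19. For fixed y, x³ = 4·y³ − 19, so a solution requires the RHS to be a perfect cube.
Strategy: iterate y from -50 to 50, compute RHS = 4·y³ − 19, and check whether it is a (positive or negative) perfect cube.
Check small values of y:
  y = 0: RHS = -19 is not a perfect cube.
  y = 1: RHS = -15 is not a perfect cube.
  y = -1: RHS = -23 is not a perfect cube.
  y = 2: RHS = 13 is not a perfect cube.
  y = -2: RHS = -51 is not a perfect cube.
  y = 3: RHS = 89 is not a perfect cube.
  y = -3: RHS = -127 is not a perfect cube.
Continuing the search up to |y| = 50 finds no solutions either.
No (x, y) in the scanned range satisfies the equation.

No integer solutions with |y| ≤ 50.


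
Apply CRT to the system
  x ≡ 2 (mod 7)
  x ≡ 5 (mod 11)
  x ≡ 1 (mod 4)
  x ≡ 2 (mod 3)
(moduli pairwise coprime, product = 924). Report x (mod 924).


Product of moduli M = 7 · 11 · 4 · 3 = 924.
Merge one congruence at a time:
  Start: x ≡ 2 (mod 7).
  Combine with x ≡ 5 (mod 11); new modulus lcm = 77.
    Write x = 2 + 7·t and substitute into x ≡ 5 (mod 11): 7·t ≡ 5 − 2 = 3 (mod 11).
    The inverse of 7 mod 11 is 8 (since 7·8 = 56 = 5·11 + 1), so t ≡ 8·3 = 24 ≡ 2 (mod 11).
    Then x = 2 + 7·2 = 16, valid modulo lcm(7, 11) = 77: x ≡ 16 (mod 77).
  Combine with x ≡ 1 (mod 4); new modulus lcm = 308.
    Write x = 16 + 77·t and substitute into x ≡ 1 (mod 4): 77·t ≡ 1 − 16 = -15 (mod 4).
    Reduce coefficients mod 4: 1·t ≡ 1 (mod 4).
    So t ≡ 1 (mod 4).
    Then x = 16 + 77·1 = 93, valid modulo lcm(77, 4) = 308: x ≡ 93 (mod 308).
  Combine with x ≡ 2 (mod 3); new modulus lcm = 924.
    Write x = 93 + 308·t and substitute into x ≡ 2 (mod 3): 308·t ≡ 2 − 93 = -91 (mod 3).
    Reduce coefficients mod 3: 2·t ≡ 2 (mod 3).
    The inverse of 2 mod 3 is 2 (since 2·2 = 4 = 1·3 + 1), so t ≡ 2·2 = 4 ≡ 1 (mod 3).
    Then x = 93 + 308·1 = 401, valid modulo lcm(308, 3) = 924: x ≡ 401 (mod 924).
Verify against each original: 401 mod 7 = 2, 401 mod 11 = 5, 401 mod 4 = 1, 401 mod 3 = 2.

x ≡ 401 (mod 924).


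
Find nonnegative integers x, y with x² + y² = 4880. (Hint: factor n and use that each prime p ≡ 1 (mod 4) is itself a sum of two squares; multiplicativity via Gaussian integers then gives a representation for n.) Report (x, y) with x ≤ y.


Step 1: Factor n = 4880 = 2^4 · 5 · 61.
Step 2: Check the mod-4 condition on each prime factor: 2 = 2 (special); 5 ≡ 1 (mod 4), exponent 1; 61 ≡ 1 (mod 4), exponent 1.
All primes ≡ 3 (mod 4) appear to even exponent (or don't appear), so by the two-squares theorem n IS expressible as a sum of two squares.
Step 3: Build a representation. Group n = k² · m with k = 4 and m = 5 · 61 = 305 (a product of primes ≡ 1 (mod 4)); a representation of m scales to one of n via (k·x)² + (k·y)² = k²(x² + y²). Each prime p ≡ 1 (mod 4) is itself a sum of two squares; find a² by testing p − a² for a perfect square:
  5: 5 − 1² = 4 = 2² ⇒ 5 = 1² + 2².
  61: 61 − 1² = 60, 61 − 2² = 57, 61 − 3² = 52, 61 − 4² = 45, 61 − 5² = 36 = 6² ⇒ 61 = 5² + 6².
  Combine using the Brahmagupta–Fibonacci identity (a² + b²)(c² + d²) = (ac − bd)² + (ad + bc)² = (ac + bd)² + (ad − bc)²:
  5 · 61 = 305: from (1² + 2²)(5² + 6²), take (1·5 − 2·6, 1·6 + 2·5) = (5 − 12, 6 + 10) = (-7, 16); dropping signs (only squares matter) gives (7, 16); check 7² + 16² = 49 + 256 = 305 ✓.
  Scale by k = 4: (4·7, 4·16) = (28, 64).
Step 4: Order so x ≤ y and verify: 28² + 64² = 784 + 4096 = 4880 = n. ✓

n = 4880 = 28² + 64² (one valid representation with x ≤ y).


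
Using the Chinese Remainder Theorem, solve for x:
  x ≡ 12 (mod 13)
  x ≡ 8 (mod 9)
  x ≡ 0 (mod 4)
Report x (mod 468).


Moduli 13, 9, 4 are pairwise coprime; by CRT there is a unique solution modulo M = 13 · 9 · 4 = 468.
Solve pairwise, accumulating the modulus:
  Start with x ≡ 12 (mod 13).
  Combine with x ≡ 8 (mod 9): since gcd(13, 9) = 1, we get a unique residue mod 117.
    Write x = 12 + 13·t and substitute into x ≡ 8 (mod 9): 13·t ≡ 8 − 12 = -4 (mod 9).
    Reduce coefficients mod 9: 4·t ≡ 5 (mod 9).
    The inverse of 4 mod 9 is 7 (since 4·7 = 28 = 3·9 + 1), so t ≡ 7·5 = 35 ≡ 8 (mod 9).
    Then x = 12 + 13·8 = 116, valid modulo lcm(13, 9) = 117: x ≡ 116 (mod 117).
  Combine with x ≡ 0 (mod 4): since gcd(117, 4) = 1, we get a unique residue mod 468.
    Write x = 116 + 117·t and substitute into x ≡ 0 (mod 4): 117·t ≡ 0 − 116 = -116 (mod 4).
    Reduce coefficients mod 4: 1·t ≡ 0 (mod 4).
    So t ≡ 0 (mod 4).
    Then x = 116 + 117·0 = 116, valid modulo lcm(117, 4) = 468: x ≡ 116 (mod 468).
Verify: 116 mod 13 = 12 ✓, 116 mod 9 = 8 ✓, 116 mod 4 = 0 ✓.

x ≡ 116 (mod 468).


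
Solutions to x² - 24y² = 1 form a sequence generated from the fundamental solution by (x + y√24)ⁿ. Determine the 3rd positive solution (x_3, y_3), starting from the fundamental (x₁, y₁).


Step 1: Find the fundamental solution (x₁, y₁) of x² - 24y² = 1.
  Expand √24 as a continued fraction. a₀ = ⌊√24⌋ = 4; iterate m_{k+1} = d_k·a_k − m_k, d_{k+1} = (24 − m_{k+1}²)/d_k, a_{k+1} = ⌊(a₀ + m_{k+1})/d_{k+1}⌋ (starting m₀ = 0, d₀ = 1), with convergents p_k = a_k·p_{k-1} + p_{k-2}, q_k = a_k·q_{k-1} + q_{k-2} (p₋₁ = 1, q₋₁ = 0):
  k = 0: a₀ = 4; p₀/q₀ = 4/1; p₀² − 24·q₀² = 16 − 24 = -8.
  k = 1: m = 4, d = 8, a = ⌊(4 + 4)/8⌋ = 1; p/q = (1·4 + 1)/(1·1 + 0) = 5/1; p² − 24·q² = 25 − 24 = 1.
  The first convergent with p² − 24·q² = 1 gives the fundamental solution (x₁, y₁) = (5, 1).
Step 2: Apply the recurrence (x_{n+1}, y_{n+1}) = (x₁x_n + 24y₁y_n, x₁y_n + y₁x_n) repeatedly.
  From (x_1, y_1) = (5, 1): x_2 = 5·5 + 24·1·1 = 49; y_2 = 5·1 + 1·5 = 10.
  From (x_2, y_2) = (49, 10): x_3 = 5·49 + 24·1·10 = 485; y_3 = 5·10 + 1·49 = 99.
Step 3: Verify x_3² - 24·y_3² = 235225 - 235224 = 1 (should be 1). ✓

(x_1, y_1) = (5, 1); (x_3, y_3) = (485, 99).
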